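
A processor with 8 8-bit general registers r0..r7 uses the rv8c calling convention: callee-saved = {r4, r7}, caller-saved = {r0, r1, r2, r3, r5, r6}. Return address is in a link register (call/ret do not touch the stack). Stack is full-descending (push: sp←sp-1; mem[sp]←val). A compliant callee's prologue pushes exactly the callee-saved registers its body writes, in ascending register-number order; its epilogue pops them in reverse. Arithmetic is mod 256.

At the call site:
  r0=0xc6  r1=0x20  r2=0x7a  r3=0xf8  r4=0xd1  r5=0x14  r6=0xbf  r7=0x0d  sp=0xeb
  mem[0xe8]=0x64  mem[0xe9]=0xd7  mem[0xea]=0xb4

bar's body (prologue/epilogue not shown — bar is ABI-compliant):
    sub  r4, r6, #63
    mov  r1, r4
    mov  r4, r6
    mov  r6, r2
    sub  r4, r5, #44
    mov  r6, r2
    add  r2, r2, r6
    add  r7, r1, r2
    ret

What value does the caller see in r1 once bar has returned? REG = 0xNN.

prologue: push r4 → mem[0xea]=0xd1, sp=0xea
prologue: push r7 → mem[0xe9]=0x0d, sp=0xe9
body[0] sub  r4, r6, #63 → r4=0x80
body[1] mov  r1, r4 → r1=0x80
body[2] mov  r4, r6 → r4=0xbf
body[3] mov  r6, r2 → r6=0x7a
body[4] sub  r4, r5, #44 → r4=0xe8
body[5] mov  r6, r2 → r6=0x7a
body[6] add  r2, r2, r6 → r2=0xf4
body[7] add  r7, r1, r2 → r7=0x74
epilogue: pop r7=0x0d, sp=0xea
epilogue: pop r4=0xd1, sp=0xeb
r1 is caller-saved → body value

REG = 0x80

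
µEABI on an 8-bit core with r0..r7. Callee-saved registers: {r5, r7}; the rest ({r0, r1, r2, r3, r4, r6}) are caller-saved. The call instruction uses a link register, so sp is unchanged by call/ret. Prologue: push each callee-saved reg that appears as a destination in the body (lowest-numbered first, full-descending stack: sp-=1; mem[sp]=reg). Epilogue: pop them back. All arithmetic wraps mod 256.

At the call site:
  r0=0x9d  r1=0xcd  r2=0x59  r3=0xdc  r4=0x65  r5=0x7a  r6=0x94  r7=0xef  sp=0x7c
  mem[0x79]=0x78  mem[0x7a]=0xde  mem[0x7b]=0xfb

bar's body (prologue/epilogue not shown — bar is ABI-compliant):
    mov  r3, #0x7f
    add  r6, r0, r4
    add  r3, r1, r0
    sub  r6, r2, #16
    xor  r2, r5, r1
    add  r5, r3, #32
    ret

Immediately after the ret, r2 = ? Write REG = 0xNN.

REG = 0xb7

prologue: push r5 → mem[0x7b]=0x7a, sp=0x7b
body[0] mov  r3, #0x7f → r3=0x7f
body[1] add  r6, r0, r4 → r6=0x02
body[2] add  r3, r1, r0 → r3=0x6a
body[3] sub  r6, r2, #16 → r6=0x49
body[4] xor  r2, r5, r1 → r2=0xb7
body[5] add  r5, r3, #32 → r5=0x8a
epilogue: pop r5=0x7a, sp=0x7c
r2 is caller-saved → body value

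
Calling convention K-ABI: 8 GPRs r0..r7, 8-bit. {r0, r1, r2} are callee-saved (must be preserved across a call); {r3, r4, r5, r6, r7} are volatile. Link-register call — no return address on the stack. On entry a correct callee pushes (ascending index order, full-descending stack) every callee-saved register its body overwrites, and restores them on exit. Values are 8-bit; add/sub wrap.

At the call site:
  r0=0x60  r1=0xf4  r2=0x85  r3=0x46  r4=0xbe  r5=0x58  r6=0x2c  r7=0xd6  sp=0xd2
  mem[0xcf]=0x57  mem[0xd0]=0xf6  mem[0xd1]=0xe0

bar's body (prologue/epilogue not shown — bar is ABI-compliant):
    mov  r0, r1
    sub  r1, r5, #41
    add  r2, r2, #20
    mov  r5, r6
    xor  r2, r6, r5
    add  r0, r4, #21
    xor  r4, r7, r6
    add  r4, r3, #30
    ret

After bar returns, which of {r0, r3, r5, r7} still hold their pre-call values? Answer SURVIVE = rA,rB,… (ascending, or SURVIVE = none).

prologue: push r0 -> mem[0xd1]=0x60, sp=0xd1
prologue: push r1 -> mem[0xd0]=0xf4, sp=0xd0
prologue: push r2 -> mem[0xcf]=0x85, sp=0xcf
body[0] mov  r0, r1 -> r0=0xf4
body[1] sub  r1, r5, #41 -> r1=0x2f
body[2] add  r2, r2, #20 -> r2=0x99
body[3] mov  r5, r6 -> r5=0x2c
body[4] xor  r2, r6, r5 -> r2=0x00
body[5] add  r0, r4, #21 -> r0=0xd3
body[6] xor  r4, r7, r6 -> r4=0xfa
body[7] add  r4, r3, #30 -> r4=0x64
epilogue: pop r2=0x85, sp=0xd0
epilogue: pop r1=0xf4, sp=0xd1
epilogue: pop r0=0x60, sp=0xd2
r0: callee-saved, written=True
r3: caller-saved, written=False
r5: caller-saved, written=True
r7: caller-saved, written=False

SURVIVE = r0,r3,r7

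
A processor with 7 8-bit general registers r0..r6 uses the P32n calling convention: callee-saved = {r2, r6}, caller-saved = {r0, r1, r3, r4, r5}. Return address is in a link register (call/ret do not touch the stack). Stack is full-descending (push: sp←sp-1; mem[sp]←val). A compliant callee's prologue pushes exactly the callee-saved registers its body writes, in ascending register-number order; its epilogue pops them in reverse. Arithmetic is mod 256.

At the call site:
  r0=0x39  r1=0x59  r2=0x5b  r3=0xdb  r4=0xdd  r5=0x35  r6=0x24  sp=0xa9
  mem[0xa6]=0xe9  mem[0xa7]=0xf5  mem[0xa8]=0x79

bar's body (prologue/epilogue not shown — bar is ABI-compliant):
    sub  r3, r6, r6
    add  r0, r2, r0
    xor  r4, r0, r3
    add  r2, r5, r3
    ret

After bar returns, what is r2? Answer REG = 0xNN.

prologue: push r2 -> mem[0xa8]=0x5b, sp=0xa8
body[0] sub  r3, r6, r6 -> r3=0x00
body[1] add  r0, r2, r0 -> r0=0x94
body[2] xor  r4, r0, r3 -> r4=0x94
body[3] add  r2, r5, r3 -> r2=0x35
epilogue: pop r2=0x5b, sp=0xa9
r2 is callee-saved -> restored

REG = 0x5b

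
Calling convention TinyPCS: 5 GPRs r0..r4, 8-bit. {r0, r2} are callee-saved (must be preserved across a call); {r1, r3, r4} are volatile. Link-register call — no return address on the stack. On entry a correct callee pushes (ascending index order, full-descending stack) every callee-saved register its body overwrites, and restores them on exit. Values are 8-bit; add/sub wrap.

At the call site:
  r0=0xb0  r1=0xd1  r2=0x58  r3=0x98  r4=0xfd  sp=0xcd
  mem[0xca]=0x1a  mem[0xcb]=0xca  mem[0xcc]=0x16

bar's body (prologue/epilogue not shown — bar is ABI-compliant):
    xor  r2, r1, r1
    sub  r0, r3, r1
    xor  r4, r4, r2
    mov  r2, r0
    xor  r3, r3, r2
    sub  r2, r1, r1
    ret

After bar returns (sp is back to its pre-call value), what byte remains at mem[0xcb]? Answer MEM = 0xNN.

MEM = 0x58

prologue: push r0 -> mem[0xcc]=0xb0, sp=0xcc
prologue: push r2 -> mem[0xcb]=0x58, sp=0xcb
body[0] xor  r2, r1, r1 -> r2=0x00
body[1] sub  r0, r3, r1 -> r0=0xc7
body[2] xor  r4, r4, r2 -> r4=0xfd
body[3] mov  r2, r0 -> r2=0xc7
body[4] xor  r3, r3, r2 -> r3=0x5f
body[5] sub  r2, r1, r1 -> r2=0x00
epilogue: pop r2=0x58, sp=0xcc
epilogue: pop r0=0xb0, sp=0xcd
prologue pushed ['r0', 'r2'] at ['0xcc', '0xcb']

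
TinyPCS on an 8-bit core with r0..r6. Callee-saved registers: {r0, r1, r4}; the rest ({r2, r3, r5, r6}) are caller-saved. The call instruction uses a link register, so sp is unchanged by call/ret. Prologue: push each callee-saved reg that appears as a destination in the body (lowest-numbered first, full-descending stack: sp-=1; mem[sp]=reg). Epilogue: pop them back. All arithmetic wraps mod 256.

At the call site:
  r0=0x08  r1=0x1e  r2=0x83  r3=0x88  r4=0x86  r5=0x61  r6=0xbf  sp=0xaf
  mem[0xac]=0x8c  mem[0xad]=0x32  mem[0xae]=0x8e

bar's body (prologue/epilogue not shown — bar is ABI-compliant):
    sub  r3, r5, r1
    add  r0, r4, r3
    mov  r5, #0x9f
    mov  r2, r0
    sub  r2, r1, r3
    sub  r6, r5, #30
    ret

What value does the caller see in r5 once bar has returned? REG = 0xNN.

REG = 0x9f

prologue: push r0 -> mem[0xae]=0x08, sp=0xae
body[0] sub  r3, r5, r1 -> r3=0x43
body[1] add  r0, r4, r3 -> r0=0xc9
body[2] mov  r5, #0x9f -> r5=0x9f
body[3] mov  r2, r0 -> r2=0xc9
body[4] sub  r2, r1, r3 -> r2=0xdb
body[5] sub  r6, r5, #30 -> r6=0x81
epilogue: pop r0=0x08, sp=0xaf
r5 is caller-saved -> body value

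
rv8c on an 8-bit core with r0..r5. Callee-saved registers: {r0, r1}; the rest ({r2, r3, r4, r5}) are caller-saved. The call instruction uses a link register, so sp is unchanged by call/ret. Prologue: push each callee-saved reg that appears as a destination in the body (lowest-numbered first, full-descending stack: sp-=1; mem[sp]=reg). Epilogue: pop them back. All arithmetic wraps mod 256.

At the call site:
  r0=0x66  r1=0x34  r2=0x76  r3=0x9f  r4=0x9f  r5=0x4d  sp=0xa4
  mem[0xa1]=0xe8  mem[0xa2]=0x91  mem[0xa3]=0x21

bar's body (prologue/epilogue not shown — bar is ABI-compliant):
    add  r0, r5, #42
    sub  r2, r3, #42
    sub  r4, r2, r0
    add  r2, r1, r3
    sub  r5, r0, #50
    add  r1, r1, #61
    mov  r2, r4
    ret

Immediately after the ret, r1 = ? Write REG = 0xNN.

REG = 0x34

prologue: push r0 -> mem[0xa3]=0x66, sp=0xa3
prologue: push r1 -> mem[0xa2]=0x34, sp=0xa2
body[0] add  r0, r5, #42 -> r0=0x77
body[1] sub  r2, r3, #42 -> r2=0x75
body[2] sub  r4, r2, r0 -> r4=0xfe
body[3] add  r2, r1, r3 -> r2=0xd3
body[4] sub  r5, r0, #50 -> r5=0x45
body[5] add  r1, r1, #61 -> r1=0x71
body[6] mov  r2, r4 -> r2=0xfe
epilogue: pop r1=0x34, sp=0xa3
epilogue: pop r0=0x66, sp=0xa4
r1 is callee-saved -> restored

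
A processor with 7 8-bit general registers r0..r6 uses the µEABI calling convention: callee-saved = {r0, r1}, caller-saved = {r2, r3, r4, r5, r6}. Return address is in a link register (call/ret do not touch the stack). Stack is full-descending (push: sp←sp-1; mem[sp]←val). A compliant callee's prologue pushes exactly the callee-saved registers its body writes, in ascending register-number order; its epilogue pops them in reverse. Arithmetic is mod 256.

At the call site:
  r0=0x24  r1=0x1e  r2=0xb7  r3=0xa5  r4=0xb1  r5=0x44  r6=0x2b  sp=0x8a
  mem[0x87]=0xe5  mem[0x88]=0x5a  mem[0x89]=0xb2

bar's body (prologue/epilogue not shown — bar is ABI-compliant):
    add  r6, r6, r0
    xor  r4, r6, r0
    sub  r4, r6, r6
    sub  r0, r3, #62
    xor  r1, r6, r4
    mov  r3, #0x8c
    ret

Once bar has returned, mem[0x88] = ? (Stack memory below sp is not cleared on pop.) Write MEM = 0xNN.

MEM = 0x1e

prologue: push r0 -> mem[0x89]=0x24, sp=0x89
prologue: push r1 -> mem[0x88]=0x1e, sp=0x88
body[0] add  r6, r6, r0 -> r6=0x4f
body[1] xor  r4, r6, r0 -> r4=0x6b
body[2] sub  r4, r6, r6 -> r4=0x00
body[3] sub  r0, r3, #62 -> r0=0x67
body[4] xor  r1, r6, r4 -> r1=0x4f
body[5] mov  r3, #0x8c -> r3=0x8c
epilogue: pop r1=0x1e, sp=0x89
epilogue: pop r0=0x24, sp=0x8a
prologue pushed ['r0', 'r1'] at ['0x89', '0x88']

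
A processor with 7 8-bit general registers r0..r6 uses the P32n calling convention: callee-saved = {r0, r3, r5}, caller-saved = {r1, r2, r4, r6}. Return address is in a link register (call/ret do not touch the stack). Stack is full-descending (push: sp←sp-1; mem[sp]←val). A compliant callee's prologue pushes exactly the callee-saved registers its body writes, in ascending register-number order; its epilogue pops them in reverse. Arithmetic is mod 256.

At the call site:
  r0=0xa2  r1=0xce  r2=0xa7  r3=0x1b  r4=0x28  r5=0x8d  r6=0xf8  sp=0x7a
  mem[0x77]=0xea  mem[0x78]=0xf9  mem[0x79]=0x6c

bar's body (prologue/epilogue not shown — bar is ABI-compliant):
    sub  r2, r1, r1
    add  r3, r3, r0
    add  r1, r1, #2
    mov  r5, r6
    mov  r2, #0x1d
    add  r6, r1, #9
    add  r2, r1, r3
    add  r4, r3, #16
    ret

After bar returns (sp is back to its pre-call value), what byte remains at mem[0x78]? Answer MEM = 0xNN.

MEM = 0x8d

prologue: push r3 → mem[0x79]=0x1b, sp=0x79
prologue: push r5 → mem[0x78]=0x8d, sp=0x78
body[0] sub  r2, r1, r1 → r2=0x00
body[1] add  r3, r3, r0 → r3=0xbd
body[2] add  r1, r1, #2 → r1=0xd0
body[3] mov  r5, r6 → r5=0xf8
body[4] mov  r2, #0x1d → r2=0x1d
body[5] add  r6, r1, #9 → r6=0xd9
body[6] add  r2, r1, r3 → r2=0x8d
body[7] add  r4, r3, #16 → r4=0xcd
epilogue: pop r5=0x8d, sp=0x79
epilogue: pop r3=0x1b, sp=0x7a
prologue pushed ['r3', 'r5'] at ['0x79', '0x78']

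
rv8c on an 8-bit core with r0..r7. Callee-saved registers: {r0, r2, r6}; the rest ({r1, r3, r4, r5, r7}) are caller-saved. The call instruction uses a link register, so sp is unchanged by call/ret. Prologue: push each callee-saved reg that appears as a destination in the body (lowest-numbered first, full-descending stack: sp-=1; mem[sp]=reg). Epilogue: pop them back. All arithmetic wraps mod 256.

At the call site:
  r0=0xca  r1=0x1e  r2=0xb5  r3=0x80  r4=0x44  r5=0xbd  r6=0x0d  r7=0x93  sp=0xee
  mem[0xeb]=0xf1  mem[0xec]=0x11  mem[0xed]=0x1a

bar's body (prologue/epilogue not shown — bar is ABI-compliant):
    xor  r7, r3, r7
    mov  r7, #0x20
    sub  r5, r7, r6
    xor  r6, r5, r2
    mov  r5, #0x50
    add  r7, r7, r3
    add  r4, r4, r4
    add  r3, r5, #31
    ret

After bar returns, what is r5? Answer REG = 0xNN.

prologue: push r6 -> mem[0xed]=0x0d, sp=0xed
body[0] xor  r7, r3, r7 -> r7=0x13
body[1] mov  r7, #0x20 -> r7=0x20
body[2] sub  r5, r7, r6 -> r5=0x13
body[3] xor  r6, r5, r2 -> r6=0xa6
body[4] mov  r5, #0x50 -> r5=0x50
body[5] add  r7, r7, r3 -> r7=0xa0
body[6] add  r4, r4, r4 -> r4=0x88
body[7] add  r3, r5, #31 -> r3=0x6f
epilogue: pop r6=0x0d, sp=0xee
r5 is caller-saved -> body value

REG = 0x50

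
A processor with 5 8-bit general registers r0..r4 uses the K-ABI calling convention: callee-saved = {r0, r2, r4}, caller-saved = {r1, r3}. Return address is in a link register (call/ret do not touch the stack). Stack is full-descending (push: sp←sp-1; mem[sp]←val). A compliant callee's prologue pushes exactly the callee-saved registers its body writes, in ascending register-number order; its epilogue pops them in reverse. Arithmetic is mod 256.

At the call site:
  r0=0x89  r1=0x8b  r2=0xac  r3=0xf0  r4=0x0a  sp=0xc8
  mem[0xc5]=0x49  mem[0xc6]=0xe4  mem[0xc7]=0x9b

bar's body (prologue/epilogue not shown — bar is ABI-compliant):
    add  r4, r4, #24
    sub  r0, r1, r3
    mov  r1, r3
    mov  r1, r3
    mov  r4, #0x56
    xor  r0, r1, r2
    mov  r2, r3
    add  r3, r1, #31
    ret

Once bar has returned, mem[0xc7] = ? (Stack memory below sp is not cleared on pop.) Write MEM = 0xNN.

prologue: push r0 -> mem[0xc7]=0x89, sp=0xc7
prologue: push r2 -> mem[0xc6]=0xac, sp=0xc6
prologue: push r4 -> mem[0xc5]=0x0a, sp=0xc5
body[0] add  r4, r4, #24 -> r4=0x22
body[1] sub  r0, r1, r3 -> r0=0x9b
body[2] mov  r1, r3 -> r1=0xf0
body[3] mov  r1, r3 -> r1=0xf0
body[4] mov  r4, #0x56 -> r4=0x56
body[5] xor  r0, r1, r2 -> r0=0x5c
body[6] mov  r2, r3 -> r2=0xf0
body[7] add  r3, r1, #31 -> r3=0x0f
epilogue: pop r4=0x0a, sp=0xc6
epilogue: pop r2=0xac, sp=0xc7
epilogue: pop r0=0x89, sp=0xc8
prologue pushed ['r0', 'r2', 'r4'] at ['0xc7', '0xc6', '0xc5']

MEM = 0x89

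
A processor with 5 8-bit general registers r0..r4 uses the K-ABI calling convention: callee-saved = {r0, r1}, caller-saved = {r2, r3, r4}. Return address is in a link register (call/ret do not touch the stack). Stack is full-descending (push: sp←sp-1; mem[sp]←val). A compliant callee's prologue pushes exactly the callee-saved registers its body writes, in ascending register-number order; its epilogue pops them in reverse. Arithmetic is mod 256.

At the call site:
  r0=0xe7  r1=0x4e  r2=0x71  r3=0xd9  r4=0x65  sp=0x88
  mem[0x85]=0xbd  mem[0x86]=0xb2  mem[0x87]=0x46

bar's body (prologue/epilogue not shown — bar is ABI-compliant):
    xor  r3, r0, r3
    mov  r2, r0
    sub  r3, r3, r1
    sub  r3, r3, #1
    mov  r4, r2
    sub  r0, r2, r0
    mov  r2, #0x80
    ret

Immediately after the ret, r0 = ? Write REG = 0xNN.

REG = 0xe7

prologue: push r0 → mem[0x87]=0xe7, sp=0x87
body[0] xor  r3, r0, r3 → r3=0x3e
body[1] mov  r2, r0 → r2=0xe7
body[2] sub  r3, r3, r1 → r3=0xf0
body[3] sub  r3, r3, #1 → r3=0xef
body[4] mov  r4, r2 → r4=0xe7
body[5] sub  r0, r2, r0 → r0=0x00
body[6] mov  r2, #0x80 → r2=0x80
epilogue: pop r0=0xe7, sp=0x88
r0 is callee-saved → restored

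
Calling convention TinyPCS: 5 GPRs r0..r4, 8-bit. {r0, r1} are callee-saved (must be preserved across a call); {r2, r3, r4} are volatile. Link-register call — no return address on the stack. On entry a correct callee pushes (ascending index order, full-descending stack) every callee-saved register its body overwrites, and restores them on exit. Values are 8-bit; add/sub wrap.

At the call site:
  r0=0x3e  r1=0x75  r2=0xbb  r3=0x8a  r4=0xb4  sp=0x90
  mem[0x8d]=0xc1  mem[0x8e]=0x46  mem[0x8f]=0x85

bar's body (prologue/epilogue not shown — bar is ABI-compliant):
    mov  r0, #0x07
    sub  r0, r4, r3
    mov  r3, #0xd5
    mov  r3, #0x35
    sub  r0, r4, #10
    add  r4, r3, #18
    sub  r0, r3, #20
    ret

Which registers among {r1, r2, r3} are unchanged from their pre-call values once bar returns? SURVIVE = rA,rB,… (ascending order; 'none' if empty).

SURVIVE = r1,r2

prologue: push r0 → mem[0x8f]=0x3e, sp=0x8f
body[0] mov  r0, #0x07 → r0=0x07
body[1] sub  r0, r4, r3 → r0=0x2a
body[2] mov  r3, #0xd5 → r3=0xd5
body[3] mov  r3, #0x35 → r3=0x35
body[4] sub  r0, r4, #10 → r0=0xaa
body[5] add  r4, r3, #18 → r4=0x47
body[6] sub  r0, r3, #20 → r0=0x21
epilogue: pop r0=0x3e, sp=0x90
r1: callee-saved, written=False
r2: caller-saved, written=False
r3: caller-saved, written=True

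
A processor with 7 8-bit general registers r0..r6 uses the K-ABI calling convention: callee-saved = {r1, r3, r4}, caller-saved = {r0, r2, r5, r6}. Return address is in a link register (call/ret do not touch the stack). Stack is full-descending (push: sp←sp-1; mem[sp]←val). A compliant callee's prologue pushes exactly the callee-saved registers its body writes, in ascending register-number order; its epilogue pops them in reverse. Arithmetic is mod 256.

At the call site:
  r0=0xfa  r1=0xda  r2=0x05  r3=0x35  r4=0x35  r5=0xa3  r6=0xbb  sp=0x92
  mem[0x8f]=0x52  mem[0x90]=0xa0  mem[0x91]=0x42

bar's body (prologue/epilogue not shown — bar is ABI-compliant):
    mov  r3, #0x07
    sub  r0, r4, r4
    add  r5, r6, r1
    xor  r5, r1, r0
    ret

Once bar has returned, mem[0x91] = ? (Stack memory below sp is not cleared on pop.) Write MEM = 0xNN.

prologue: push r3 -> mem[0x91]=0x35, sp=0x91
body[0] mov  r3, #0x07 -> r3=0x07
body[1] sub  r0, r4, r4 -> r0=0x00
body[2] add  r5, r6, r1 -> r5=0x95
body[3] xor  r5, r1, r0 -> r5=0xda
epilogue: pop r3=0x35, sp=0x92
prologue pushed ['r3'] at ['0x91']

MEM = 0x35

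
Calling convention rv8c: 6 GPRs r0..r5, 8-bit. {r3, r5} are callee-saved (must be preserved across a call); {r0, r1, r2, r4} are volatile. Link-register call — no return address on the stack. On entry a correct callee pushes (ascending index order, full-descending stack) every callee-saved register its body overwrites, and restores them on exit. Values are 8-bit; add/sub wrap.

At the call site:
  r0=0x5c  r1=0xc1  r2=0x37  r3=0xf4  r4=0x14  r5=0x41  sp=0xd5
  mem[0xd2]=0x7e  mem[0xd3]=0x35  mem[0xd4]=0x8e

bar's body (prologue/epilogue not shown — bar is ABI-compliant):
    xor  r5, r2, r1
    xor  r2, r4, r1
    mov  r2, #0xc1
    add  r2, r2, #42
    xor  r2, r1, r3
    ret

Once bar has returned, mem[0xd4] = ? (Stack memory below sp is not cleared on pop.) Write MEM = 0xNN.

MEM = 0x41

prologue: push r5 -> mem[0xd4]=0x41, sp=0xd4
body[0] xor  r5, r2, r1 -> r5=0xf6
body[1] xor  r2, r4, r1 -> r2=0xd5
body[2] mov  r2, #0xc1 -> r2=0xc1
body[3] add  r2, r2, #42 -> r2=0xeb
body[4] xor  r2, r1, r3 -> r2=0x35
epilogue: pop r5=0x41, sp=0xd5
prologue pushed ['r5'] at ['0xd4']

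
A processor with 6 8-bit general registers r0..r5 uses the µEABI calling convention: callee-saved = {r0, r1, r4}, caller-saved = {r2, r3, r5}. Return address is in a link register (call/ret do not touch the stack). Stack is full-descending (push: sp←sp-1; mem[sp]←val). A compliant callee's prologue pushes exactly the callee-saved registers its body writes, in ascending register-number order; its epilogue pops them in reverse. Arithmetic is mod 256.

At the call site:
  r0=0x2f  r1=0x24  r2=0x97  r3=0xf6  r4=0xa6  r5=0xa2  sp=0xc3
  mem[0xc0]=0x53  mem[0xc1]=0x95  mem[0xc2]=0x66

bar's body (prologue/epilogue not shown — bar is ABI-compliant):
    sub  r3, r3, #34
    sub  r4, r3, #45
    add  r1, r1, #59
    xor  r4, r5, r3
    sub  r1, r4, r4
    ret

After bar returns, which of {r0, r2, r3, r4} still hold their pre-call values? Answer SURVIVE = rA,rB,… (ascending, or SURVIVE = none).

SURVIVE = r0,r2,r4

prologue: push r1 → mem[0xc2]=0x24, sp=0xc2
prologue: push r4 → mem[0xc1]=0xa6, sp=0xc1
body[0] sub  r3, r3, #34 → r3=0xd4
body[1] sub  r4, r3, #45 → r4=0xa7
body[2] add  r1, r1, #59 → r1=0x5f
body[3] xor  r4, r5, r3 → r4=0x76
body[4] sub  r1, r4, r4 → r1=0x00
epilogue: pop r4=0xa6, sp=0xc2
epilogue: pop r1=0x24, sp=0xc3
r0: callee-saved, written=False
r2: caller-saved, written=False
r3: caller-saved, written=True
r4: callee-saved, written=True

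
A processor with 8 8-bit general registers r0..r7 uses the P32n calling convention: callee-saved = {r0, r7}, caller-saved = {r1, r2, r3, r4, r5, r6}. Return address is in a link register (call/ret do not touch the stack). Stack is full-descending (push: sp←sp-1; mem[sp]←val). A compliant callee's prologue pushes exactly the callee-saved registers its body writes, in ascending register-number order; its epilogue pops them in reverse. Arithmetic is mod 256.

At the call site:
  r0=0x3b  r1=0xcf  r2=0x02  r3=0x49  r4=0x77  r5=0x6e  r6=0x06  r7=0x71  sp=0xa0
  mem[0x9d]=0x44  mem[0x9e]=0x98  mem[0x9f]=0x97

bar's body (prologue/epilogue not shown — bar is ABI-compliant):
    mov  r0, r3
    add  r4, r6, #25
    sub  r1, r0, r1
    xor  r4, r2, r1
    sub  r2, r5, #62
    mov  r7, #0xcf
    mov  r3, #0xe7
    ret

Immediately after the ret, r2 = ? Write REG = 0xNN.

REG = 0x30

prologue: push r0 → mem[0x9f]=0x3b, sp=0x9f
prologue: push r7 → mem[0x9e]=0x71, sp=0x9e
body[0] mov  r0, r3 → r0=0x49
body[1] add  r4, r6, #25 → r4=0x1f
body[2] sub  r1, r0, r1 → r1=0x7a
body[3] xor  r4, r2, r1 → r4=0x78
body[4] sub  r2, r5, #62 → r2=0x30
body[5] mov  r7, #0xcf → r7=0xcf
body[6] mov  r3, #0xe7 → r3=0xe7
epilogue: pop r7=0x71, sp=0x9f
epilogue: pop r0=0x3b, sp=0xa0
r2 is caller-saved → body value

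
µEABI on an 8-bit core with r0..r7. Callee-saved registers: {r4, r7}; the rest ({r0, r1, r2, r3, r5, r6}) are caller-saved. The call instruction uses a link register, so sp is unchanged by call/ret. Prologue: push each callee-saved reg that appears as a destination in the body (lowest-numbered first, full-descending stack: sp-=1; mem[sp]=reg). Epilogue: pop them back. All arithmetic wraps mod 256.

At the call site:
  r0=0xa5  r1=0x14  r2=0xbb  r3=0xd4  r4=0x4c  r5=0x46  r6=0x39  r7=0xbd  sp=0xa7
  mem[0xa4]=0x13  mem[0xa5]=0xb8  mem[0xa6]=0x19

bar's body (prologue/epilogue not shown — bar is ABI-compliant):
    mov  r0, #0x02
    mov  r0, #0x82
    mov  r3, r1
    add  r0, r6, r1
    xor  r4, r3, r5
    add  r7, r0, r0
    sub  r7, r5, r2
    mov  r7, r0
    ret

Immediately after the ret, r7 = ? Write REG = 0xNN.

prologue: push r4 -> mem[0xa6]=0x4c, sp=0xa6
prologue: push r7 -> mem[0xa5]=0xbd, sp=0xa5
body[0] mov  r0, #0x02 -> r0=0x02
body[1] mov  r0, #0x82 -> r0=0x82
body[2] mov  r3, r1 -> r3=0x14
body[3] add  r0, r6, r1 -> r0=0x4d
body[4] xor  r4, r3, r5 -> r4=0x52
body[5] add  r7, r0, r0 -> r7=0x9a
body[6] sub  r7, r5, r2 -> r7=0x8b
body[7] mov  r7, r0 -> r7=0x4d
epilogue: pop r7=0xbd, sp=0xa6
epilogue: pop r4=0x4c, sp=0xa7
r7 is callee-saved -> restored

REG = 0xbd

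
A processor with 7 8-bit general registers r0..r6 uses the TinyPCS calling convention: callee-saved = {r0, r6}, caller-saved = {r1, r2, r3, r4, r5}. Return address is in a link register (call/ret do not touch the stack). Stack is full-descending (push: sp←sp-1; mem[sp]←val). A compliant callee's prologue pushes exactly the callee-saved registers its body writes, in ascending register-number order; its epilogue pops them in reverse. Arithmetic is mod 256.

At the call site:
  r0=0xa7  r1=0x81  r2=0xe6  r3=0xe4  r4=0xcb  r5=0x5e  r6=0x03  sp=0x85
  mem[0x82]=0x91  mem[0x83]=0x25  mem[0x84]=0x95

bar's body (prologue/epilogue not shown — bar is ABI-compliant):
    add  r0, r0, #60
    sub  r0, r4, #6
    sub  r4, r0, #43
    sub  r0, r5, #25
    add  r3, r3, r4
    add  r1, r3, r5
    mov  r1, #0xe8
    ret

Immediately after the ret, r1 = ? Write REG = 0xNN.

REG = 0xe8

prologue: push r0 -> mem[0x84]=0xa7, sp=0x84
body[0] add  r0, r0, #60 -> r0=0xe3
body[1] sub  r0, r4, #6 -> r0=0xc5
body[2] sub  r4, r0, #43 -> r4=0x9a
body[3] sub  r0, r5, #25 -> r0=0x45
body[4] add  r3, r3, r4 -> r3=0x7e
body[5] add  r1, r3, r5 -> r1=0xdc
body[6] mov  r1, #0xe8 -> r1=0xe8
epilogue: pop r0=0xa7, sp=0x85
r1 is caller-saved -> body value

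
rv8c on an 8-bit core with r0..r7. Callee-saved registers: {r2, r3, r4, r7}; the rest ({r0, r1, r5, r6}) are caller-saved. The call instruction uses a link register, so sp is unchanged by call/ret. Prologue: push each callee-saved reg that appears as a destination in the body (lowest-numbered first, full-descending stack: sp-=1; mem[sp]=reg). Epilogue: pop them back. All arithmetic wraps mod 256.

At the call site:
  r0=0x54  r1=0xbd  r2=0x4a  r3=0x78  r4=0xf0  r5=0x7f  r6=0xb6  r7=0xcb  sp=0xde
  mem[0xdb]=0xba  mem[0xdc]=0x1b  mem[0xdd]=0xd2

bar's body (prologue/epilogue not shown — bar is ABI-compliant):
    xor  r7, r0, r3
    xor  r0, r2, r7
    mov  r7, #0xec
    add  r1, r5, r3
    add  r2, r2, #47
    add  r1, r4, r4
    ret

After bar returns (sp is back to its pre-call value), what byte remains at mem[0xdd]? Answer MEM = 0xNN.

prologue: push r2 -> mem[0xdd]=0x4a, sp=0xdd
prologue: push r7 -> mem[0xdc]=0xcb, sp=0xdc
body[0] xor  r7, r0, r3 -> r7=0x2c
body[1] xor  r0, r2, r7 -> r0=0x66
body[2] mov  r7, #0xec -> r7=0xec
body[3] add  r1, r5, r3 -> r1=0xf7
body[4] add  r2, r2, #47 -> r2=0x79
body[5] add  r1, r4, r4 -> r1=0xe0
epilogue: pop r7=0xcb, sp=0xdd
epilogue: pop r2=0x4a, sp=0xde
prologue pushed ['r2', 'r7'] at ['0xdd', '0xdc']

MEM = 0x4a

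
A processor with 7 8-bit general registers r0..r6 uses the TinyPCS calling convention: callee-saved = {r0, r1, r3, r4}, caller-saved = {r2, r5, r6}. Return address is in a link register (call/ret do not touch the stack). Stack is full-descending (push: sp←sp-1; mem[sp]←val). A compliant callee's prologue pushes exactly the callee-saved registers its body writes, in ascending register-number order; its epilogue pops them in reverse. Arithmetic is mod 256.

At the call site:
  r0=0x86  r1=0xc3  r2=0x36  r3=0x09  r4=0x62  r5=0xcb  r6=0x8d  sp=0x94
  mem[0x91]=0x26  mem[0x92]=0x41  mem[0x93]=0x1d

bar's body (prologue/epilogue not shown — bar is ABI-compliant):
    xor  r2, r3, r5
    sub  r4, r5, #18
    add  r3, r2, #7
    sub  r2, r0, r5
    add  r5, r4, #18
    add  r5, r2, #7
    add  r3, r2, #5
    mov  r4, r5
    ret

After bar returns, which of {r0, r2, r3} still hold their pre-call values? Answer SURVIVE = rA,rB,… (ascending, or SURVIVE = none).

prologue: push r3 → mem[0x93]=0x09, sp=0x93
prologue: push r4 → mem[0x92]=0x62, sp=0x92
body[0] xor  r2, r3, r5 → r2=0xc2
body[1] sub  r4, r5, #18 → r4=0xb9
body[2] add  r3, r2, #7 → r3=0xc9
body[3] sub  r2, r0, r5 → r2=0xbb
body[4] add  r5, r4, #18 → r5=0xcb
body[5] add  r5, r2, #7 → r5=0xc2
body[6] add  r3, r2, #5 → r3=0xc0
body[7] mov  r4, r5 → r4=0xc2
epilogue: pop r4=0x62, sp=0x93
epilogue: pop r3=0x09, sp=0x94
r0: callee-saved, written=False
r2: caller-saved, written=True
r3: callee-saved, written=True

SURVIVE = r0,r3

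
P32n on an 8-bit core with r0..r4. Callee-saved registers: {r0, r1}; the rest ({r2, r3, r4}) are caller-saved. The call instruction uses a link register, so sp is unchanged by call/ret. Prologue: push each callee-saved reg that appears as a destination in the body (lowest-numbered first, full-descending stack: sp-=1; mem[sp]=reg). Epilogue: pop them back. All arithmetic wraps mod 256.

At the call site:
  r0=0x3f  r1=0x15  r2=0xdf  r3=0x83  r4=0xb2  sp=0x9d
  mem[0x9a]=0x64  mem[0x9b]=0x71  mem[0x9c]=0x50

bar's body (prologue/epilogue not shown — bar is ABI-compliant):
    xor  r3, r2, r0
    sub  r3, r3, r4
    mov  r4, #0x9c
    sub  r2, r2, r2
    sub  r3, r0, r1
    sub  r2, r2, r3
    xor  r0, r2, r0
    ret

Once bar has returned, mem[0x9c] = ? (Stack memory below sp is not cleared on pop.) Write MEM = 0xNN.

prologue: push r0 → mem[0x9c]=0x3f, sp=0x9c
body[0] xor  r3, r2, r0 → r3=0xe0
body[1] sub  r3, r3, r4 → r3=0x2e
body[2] mov  r4, #0x9c → r4=0x9c
body[3] sub  r2, r2, r2 → r2=0x00
body[4] sub  r3, r0, r1 → r3=0x2a
body[5] sub  r2, r2, r3 → r2=0xd6
body[6] xor  r0, r2, r0 → r0=0xe9
epilogue: pop r0=0x3f, sp=0x9d
prologue pushed ['r0'] at ['0x9c']

MEM = 0x3f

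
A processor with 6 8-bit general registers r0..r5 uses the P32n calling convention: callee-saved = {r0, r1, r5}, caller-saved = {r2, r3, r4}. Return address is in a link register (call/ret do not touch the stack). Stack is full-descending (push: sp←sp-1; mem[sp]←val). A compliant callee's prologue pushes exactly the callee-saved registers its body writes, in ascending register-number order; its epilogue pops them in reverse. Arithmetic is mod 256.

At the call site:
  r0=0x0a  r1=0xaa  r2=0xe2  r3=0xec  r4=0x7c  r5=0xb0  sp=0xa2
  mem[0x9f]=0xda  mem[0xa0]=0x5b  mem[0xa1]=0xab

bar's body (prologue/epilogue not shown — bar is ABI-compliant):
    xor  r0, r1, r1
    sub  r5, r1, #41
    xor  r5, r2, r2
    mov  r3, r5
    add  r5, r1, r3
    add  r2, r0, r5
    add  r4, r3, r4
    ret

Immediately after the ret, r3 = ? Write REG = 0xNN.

REG = 0x00

prologue: push r0 -> mem[0xa1]=0x0a, sp=0xa1
prologue: push r5 -> mem[0xa0]=0xb0, sp=0xa0
body[0] xor  r0, r1, r1 -> r0=0x00
body[1] sub  r5, r1, #41 -> r5=0x81
body[2] xor  r5, r2, r2 -> r5=0x00
body[3] mov  r3, r5 -> r3=0x00
body[4] add  r5, r1, r3 -> r5=0xaa
body[5] add  r2, r0, r5 -> r2=0xaa
body[6] add  r4, r3, r4 -> r4=0x7c
epilogue: pop r5=0xb0, sp=0xa1
epilogue: pop r0=0x0a, sp=0xa2
r3 is caller-saved -> body value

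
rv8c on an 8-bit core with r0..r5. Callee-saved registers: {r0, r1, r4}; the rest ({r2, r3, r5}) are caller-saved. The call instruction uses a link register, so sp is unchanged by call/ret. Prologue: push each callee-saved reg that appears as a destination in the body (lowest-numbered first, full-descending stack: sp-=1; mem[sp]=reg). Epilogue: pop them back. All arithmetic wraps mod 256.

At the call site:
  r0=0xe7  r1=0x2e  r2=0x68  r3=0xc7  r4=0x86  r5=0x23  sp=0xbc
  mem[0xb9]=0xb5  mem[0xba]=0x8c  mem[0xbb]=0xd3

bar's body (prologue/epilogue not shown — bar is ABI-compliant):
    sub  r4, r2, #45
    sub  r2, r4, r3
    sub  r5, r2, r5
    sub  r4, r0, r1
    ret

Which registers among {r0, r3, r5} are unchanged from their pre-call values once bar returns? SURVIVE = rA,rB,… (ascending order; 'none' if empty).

prologue: push r4 → mem[0xbb]=0x86, sp=0xbb
body[0] sub  r4, r2, #45 → r4=0x3b
body[1] sub  r2, r4, r3 → r2=0x74
body[2] sub  r5, r2, r5 → r5=0x51
body[3] sub  r4, r0, r1 → r4=0xb9
epilogue: pop r4=0x86, sp=0xbc
r0: callee-saved, written=False
r3: caller-saved, written=False
r5: caller-saved, written=True

SURVIVE = r0,r3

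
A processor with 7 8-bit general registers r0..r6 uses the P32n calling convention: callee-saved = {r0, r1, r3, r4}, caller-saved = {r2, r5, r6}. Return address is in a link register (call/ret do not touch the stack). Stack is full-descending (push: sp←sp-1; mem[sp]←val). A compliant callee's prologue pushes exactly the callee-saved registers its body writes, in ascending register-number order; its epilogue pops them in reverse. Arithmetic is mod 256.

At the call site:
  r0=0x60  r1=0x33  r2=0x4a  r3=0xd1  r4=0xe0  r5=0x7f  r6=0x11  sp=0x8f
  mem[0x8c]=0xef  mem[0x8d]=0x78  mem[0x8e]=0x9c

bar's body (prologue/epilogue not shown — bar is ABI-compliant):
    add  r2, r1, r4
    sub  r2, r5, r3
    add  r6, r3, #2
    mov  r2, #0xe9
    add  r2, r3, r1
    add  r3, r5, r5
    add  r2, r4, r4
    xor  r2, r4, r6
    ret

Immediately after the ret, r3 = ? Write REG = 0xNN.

REG = 0xd1

prologue: push r3 -> mem[0x8e]=0xd1, sp=0x8e
body[0] add  r2, r1, r4 -> r2=0x13
body[1] sub  r2, r5, r3 -> r2=0xae
body[2] add  r6, r3, #2 -> r6=0xd3
body[3] mov  r2, #0xe9 -> r2=0xe9
body[4] add  r2, r3, r1 -> r2=0x04
body[5] add  r3, r5, r5 -> r3=0xfe
body[6] add  r2, r4, r4 -> r2=0xc0
body[7] xor  r2, r4, r6 -> r2=0x33
epilogue: pop r3=0xd1, sp=0x8f
r3 is callee-saved -> restored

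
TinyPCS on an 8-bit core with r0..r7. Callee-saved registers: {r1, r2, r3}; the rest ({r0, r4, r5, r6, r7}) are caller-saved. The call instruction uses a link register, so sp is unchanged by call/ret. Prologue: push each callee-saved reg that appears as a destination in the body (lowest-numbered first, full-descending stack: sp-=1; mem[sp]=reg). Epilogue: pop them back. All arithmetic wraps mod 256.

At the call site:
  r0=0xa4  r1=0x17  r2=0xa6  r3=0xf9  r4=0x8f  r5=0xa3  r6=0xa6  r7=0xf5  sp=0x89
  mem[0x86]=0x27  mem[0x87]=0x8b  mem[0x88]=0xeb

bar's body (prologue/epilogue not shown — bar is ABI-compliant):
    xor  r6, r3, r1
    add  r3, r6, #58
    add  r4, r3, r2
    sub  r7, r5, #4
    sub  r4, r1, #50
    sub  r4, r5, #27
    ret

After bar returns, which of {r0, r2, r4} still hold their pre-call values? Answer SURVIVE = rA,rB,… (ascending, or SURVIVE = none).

SURVIVE = r0,r2

prologue: push r3 -> mem[0x88]=0xf9, sp=0x88
body[0] xor  r6, r3, r1 -> r6=0xee
body[1] add  r3, r6, #58 -> r3=0x28
body[2] add  r4, r3, r2 -> r4=0xce
body[3] sub  r7, r5, #4 -> r7=0x9f
body[4] sub  r4, r1, #50 -> r4=0xe5
body[5] sub  r4, r5, #27 -> r4=0x88
epilogue: pop r3=0xf9, sp=0x89
r0: caller-saved, written=False
r2: callee-saved, written=False
r4: caller-saved, written=True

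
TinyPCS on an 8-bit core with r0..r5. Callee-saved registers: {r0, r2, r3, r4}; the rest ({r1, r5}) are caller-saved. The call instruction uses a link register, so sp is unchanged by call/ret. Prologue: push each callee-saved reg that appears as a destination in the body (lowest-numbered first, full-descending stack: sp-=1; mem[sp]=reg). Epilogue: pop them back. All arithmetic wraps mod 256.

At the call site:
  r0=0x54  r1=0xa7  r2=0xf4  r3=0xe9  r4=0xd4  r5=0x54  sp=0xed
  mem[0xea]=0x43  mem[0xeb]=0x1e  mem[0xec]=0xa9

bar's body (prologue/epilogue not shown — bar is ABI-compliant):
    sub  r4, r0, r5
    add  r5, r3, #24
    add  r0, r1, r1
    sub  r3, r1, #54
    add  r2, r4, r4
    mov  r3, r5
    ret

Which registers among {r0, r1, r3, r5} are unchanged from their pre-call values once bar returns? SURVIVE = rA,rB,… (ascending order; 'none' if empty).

prologue: push r0 → mem[0xec]=0x54, sp=0xec
prologue: push r2 → mem[0xeb]=0xf4, sp=0xeb
prologue: push r3 → mem[0xea]=0xe9, sp=0xea
prologue: push r4 → mem[0xe9]=0xd4, sp=0xe9
body[0] sub  r4, r0, r5 → r4=0x00
body[1] add  r5, r3, #24 → r5=0x01
body[2] add  r0, r1, r1 → r0=0x4e
body[3] sub  r3, r1, #54 → r3=0x71
body[4] add  r2, r4, r4 → r2=0x00
body[5] mov  r3, r5 → r3=0x01
epilogue: pop r4=0xd4, sp=0xea
epilogue: pop r3=0xe9, sp=0xeb
epilogue: pop r2=0xf4, sp=0xec
epilogue: pop r0=0x54, sp=0xed
r0: callee-saved, written=True
r1: caller-saved, written=False
r3: callee-saved, written=True
r5: caller-saved, written=True

SURVIVE = r0,r1,r3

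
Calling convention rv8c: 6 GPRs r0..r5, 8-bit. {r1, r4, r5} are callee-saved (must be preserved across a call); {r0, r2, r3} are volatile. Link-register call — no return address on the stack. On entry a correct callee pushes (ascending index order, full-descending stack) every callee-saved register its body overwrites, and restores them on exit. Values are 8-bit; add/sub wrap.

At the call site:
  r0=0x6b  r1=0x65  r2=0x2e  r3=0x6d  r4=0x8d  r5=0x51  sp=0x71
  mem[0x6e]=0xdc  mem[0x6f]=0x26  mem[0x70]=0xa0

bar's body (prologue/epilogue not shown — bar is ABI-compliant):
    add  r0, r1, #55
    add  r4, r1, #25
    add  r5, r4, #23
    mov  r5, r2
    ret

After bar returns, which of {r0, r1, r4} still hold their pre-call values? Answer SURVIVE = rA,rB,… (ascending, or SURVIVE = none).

prologue: push r4 -> mem[0x70]=0x8d, sp=0x70
prologue: push r5 -> mem[0x6f]=0x51, sp=0x6f
body[0] add  r0, r1, #55 -> r0=0x9c
body[1] add  r4, r1, #25 -> r4=0x7e
body[2] add  r5, r4, #23 -> r5=0x95
body[3] mov  r5, r2 -> r5=0x2e
epilogue: pop r5=0x51, sp=0x70
epilogue: pop r4=0x8d, sp=0x71
r0: caller-saved, written=True
r1: callee-saved, written=False
r4: callee-saved, written=True

SURVIVE = r1,r4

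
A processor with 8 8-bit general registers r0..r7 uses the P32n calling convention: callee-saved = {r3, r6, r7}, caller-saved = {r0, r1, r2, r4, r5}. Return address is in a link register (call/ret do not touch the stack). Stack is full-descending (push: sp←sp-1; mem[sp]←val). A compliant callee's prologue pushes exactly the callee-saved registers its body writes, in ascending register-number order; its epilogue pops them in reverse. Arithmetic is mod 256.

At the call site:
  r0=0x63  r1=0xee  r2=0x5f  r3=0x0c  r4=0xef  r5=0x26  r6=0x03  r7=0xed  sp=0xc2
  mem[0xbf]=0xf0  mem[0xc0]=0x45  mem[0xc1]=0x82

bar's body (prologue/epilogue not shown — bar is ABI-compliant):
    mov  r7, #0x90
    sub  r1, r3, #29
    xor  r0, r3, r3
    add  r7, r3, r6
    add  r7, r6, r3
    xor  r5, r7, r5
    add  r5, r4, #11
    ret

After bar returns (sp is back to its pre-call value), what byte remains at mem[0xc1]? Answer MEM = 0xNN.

prologue: push r7 -> mem[0xc1]=0xed, sp=0xc1
body[0] mov  r7, #0x90 -> r7=0x90
body[1] sub  r1, r3, #29 -> r1=0xef
body[2] xor  r0, r3, r3 -> r0=0x00
body[3] add  r7, r3, r6 -> r7=0x0f
body[4] add  r7, r6, r3 -> r7=0x0f
body[5] xor  r5, r7, r5 -> r5=0x29
body[6] add  r5, r4, #11 -> r5=0xfa
epilogue: pop r7=0xed, sp=0xc2
prologue pushed ['r7'] at ['0xc1']

MEM = 0xed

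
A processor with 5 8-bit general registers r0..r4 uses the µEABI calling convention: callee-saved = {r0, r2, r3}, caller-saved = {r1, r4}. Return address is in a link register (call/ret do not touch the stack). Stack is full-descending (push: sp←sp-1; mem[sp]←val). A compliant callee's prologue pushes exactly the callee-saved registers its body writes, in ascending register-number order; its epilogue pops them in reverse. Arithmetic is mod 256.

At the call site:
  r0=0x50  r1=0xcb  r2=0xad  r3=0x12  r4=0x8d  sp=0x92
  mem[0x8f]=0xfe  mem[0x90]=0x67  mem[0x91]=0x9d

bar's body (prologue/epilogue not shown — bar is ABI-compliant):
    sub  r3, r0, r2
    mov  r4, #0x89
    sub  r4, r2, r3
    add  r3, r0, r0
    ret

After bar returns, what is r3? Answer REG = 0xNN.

prologue: push r3 → mem[0x91]=0x12, sp=0x91
body[0] sub  r3, r0, r2 → r3=0xa3
body[1] mov  r4, #0x89 → r4=0x89
body[2] sub  r4, r2, r3 → r4=0x0a
body[3] add  r3, r0, r0 → r3=0xa0
epilogue: pop r3=0x12, sp=0x92
r3 is callee-saved → restored

REG = 0x12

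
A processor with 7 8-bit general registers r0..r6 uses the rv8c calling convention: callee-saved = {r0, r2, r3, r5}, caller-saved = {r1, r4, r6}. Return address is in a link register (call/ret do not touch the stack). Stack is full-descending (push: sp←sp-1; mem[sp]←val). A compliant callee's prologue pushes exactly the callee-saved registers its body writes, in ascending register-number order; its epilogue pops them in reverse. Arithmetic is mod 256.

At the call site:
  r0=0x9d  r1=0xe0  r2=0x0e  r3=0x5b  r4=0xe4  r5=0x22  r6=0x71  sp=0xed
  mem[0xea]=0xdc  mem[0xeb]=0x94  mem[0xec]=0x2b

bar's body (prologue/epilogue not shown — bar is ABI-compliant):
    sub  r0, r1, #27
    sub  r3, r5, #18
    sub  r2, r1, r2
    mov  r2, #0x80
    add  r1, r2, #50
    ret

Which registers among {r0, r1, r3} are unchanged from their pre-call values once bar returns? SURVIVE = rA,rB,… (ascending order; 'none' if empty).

prologue: push r0 -> mem[0xec]=0x9d, sp=0xec
prologue: push r2 -> mem[0xeb]=0x0e, sp=0xeb
prologue: push r3 -> mem[0xea]=0x5b, sp=0xea
body[0] sub  r0, r1, #27 -> r0=0xc5
body[1] sub  r3, r5, #18 -> r3=0x10
body[2] sub  r2, r1, r2 -> r2=0xd2
body[3] mov  r2, #0x80 -> r2=0x80
body[4] add  r1, r2, #50 -> r1=0xb2
epilogue: pop r3=0x5b, sp=0xeb
epilogue: pop r2=0x0e, sp=0xec
epilogue: pop r0=0x9d, sp=0xed
r0: callee-saved, written=True
r1: caller-saved, written=True
r3: callee-saved, written=True

SURVIVE = r0,r3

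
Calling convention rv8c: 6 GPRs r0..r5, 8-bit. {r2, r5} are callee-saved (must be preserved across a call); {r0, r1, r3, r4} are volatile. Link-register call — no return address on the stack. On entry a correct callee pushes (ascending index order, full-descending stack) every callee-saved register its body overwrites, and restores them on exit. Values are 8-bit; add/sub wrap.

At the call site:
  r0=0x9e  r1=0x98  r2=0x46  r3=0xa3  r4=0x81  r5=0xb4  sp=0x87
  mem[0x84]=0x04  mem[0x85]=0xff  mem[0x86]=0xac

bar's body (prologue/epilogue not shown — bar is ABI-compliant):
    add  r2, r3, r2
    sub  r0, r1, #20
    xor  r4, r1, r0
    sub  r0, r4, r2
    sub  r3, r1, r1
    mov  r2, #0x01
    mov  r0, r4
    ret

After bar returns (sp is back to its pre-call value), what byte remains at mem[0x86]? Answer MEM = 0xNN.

prologue: push r2 -> mem[0x86]=0x46, sp=0x86
body[0] add  r2, r3, r2 -> r2=0xe9
body[1] sub  r0, r1, #20 -> r0=0x84
body[2] xor  r4, r1, r0 -> r4=0x1c
body[3] sub  r0, r4, r2 -> r0=0x33
body[4] sub  r3, r1, r1 -> r3=0x00
body[5] mov  r2, #0x01 -> r2=0x01
body[6] mov  r0, r4 -> r0=0x1c
epilogue: pop r2=0x46, sp=0x87
prologue pushed ['r2'] at ['0x86']

MEM = 0x46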